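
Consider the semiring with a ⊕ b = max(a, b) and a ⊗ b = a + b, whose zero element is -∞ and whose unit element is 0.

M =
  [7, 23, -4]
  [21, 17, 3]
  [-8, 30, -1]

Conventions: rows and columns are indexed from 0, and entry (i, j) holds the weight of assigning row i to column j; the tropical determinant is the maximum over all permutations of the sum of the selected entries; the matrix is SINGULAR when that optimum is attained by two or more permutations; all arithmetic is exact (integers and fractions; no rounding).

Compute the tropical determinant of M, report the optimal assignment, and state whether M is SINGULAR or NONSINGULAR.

σ = (0, 1, 2): 7 + 17 + (-1) = 23
σ = (0, 2, 1): 7 + 3 + 30 = 40
σ = (1, 0, 2): 23 + 21 + (-1) = 43
σ = (1, 2, 0): 23 + 3 + (-8) = 18
σ = (2, 0, 1): (-4) + 21 + 30 = 47
σ = (2, 1, 0): (-4) + 17 + (-8) = 5
Optimal value attained by: σ = (2, 0, 1).
Answer: det⊕(M) = 47; verdict: NONSINGULAR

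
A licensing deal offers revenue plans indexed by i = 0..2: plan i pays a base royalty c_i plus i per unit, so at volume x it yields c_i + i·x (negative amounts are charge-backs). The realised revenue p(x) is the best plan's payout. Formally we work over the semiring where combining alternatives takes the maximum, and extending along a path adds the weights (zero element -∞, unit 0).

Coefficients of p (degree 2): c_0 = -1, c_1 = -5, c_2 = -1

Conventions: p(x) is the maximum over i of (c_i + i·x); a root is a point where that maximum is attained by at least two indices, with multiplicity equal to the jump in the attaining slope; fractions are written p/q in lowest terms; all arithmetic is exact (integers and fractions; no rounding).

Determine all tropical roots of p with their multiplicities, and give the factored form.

hull edge (i=0, c=-1) to (i=2, c=-1): slope 0, span 2
Factored form: p(x) = -1 ⊗ (x ⊕ 0) ⊗ (x ⊕ 0)
Answer: roots = 0 (mult 2)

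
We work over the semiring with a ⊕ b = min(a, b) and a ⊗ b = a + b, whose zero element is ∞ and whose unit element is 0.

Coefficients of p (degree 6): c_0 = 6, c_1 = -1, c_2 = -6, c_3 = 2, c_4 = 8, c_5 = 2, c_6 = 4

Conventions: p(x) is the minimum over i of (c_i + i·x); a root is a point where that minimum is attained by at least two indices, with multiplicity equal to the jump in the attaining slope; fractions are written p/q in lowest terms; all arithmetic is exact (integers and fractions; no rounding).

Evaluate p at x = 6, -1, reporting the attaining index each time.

p(6) = min(6+0·6=6, -1+1·6=5, -6+2·6=6, 2+3·6=20, 8+4·6=32, 2+5·6=32, 4+6·6=40) = 5 (attained by i=1)
p(-1) = min(6+0·(-1)=6, -1+1·(-1)=-2, -6+2·(-1)=-8, 2+3·(-1)=-1, 8+4·(-1)=4, 2+5·(-1)=-3, 4+6·(-1)=-2) = -8 (attained by i=2)
Answer: p(6) = 5; p(-1) = -8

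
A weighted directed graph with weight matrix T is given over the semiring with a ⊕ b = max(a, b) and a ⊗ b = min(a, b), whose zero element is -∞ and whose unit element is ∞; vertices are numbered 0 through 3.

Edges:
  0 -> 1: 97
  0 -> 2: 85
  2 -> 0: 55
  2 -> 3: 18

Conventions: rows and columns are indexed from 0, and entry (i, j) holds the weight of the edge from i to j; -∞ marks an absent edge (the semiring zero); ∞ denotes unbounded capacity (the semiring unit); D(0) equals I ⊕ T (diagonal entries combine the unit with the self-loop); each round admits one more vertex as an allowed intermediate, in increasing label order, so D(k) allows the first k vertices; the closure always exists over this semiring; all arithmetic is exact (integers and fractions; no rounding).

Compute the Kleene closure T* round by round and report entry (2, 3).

D(0):
  [∞, 97, 85, -∞]
  [-∞, ∞, -∞, -∞]
  [55, -∞, ∞, 18]
  [-∞, -∞, -∞, ∞]
D(1):
  [∞, 97, 85, -∞]
  [-∞, ∞, -∞, -∞]
  [55, 55, ∞, 18]
  [-∞, -∞, -∞, ∞]
D(2):
  [∞, 97, 85, -∞]
  [-∞, ∞, -∞, -∞]
  [55, 55, ∞, 18]
  [-∞, -∞, -∞, ∞]
D(3):
  [∞, 97, 85, 18]
  [-∞, ∞, -∞, -∞]
  [55, 55, ∞, 18]
  [-∞, -∞, -∞, ∞]
D(4):
  [∞, 97, 85, 18]
  [-∞, ∞, -∞, -∞]
  [55, 55, ∞, 18]
  [-∞, -∞, -∞, ∞]
Answer: T*[2][3] = 18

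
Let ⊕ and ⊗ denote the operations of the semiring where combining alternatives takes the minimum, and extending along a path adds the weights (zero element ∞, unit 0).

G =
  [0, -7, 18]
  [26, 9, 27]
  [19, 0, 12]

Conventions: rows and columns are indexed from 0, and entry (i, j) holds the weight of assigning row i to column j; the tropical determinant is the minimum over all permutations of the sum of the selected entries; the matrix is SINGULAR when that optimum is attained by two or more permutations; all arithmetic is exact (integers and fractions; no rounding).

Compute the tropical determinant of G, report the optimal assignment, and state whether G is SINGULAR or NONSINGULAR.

σ = (0, 1, 2): 0 + 9 + 12 = 21
σ = (0, 2, 1): 0 + 27 + 0 = 27
σ = (1, 0, 2): (-7) + 26 + 12 = 31
σ = (1, 2, 0): (-7) + 27 + 19 = 39
σ = (2, 0, 1): 18 + 26 + 0 = 44
σ = (2, 1, 0): 18 + 9 + 19 = 46
Optimal value attained by: σ = (0, 1, 2).
Answer: det⊕(G) = 21; verdict: NONSINGULAR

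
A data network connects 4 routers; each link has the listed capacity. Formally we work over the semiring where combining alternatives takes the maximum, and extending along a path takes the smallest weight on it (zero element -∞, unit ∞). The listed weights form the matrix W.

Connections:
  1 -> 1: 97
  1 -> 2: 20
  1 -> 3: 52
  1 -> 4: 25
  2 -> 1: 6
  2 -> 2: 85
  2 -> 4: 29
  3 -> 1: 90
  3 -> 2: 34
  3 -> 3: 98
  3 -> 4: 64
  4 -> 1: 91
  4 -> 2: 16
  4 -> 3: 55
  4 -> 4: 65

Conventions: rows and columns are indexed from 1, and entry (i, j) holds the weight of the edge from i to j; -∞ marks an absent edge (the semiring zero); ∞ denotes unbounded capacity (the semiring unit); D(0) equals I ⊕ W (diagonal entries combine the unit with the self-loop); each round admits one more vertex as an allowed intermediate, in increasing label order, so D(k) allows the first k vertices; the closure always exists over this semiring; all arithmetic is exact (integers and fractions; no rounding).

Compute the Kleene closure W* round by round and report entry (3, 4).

D(0):
  [∞, 20, 52, 25]
  [6, ∞, -∞, 29]
  [90, 34, ∞, 64]
  [91, 16, 55, ∞]
D(1):
  [∞, 20, 52, 25]
  [6, ∞, 6, 29]
  [90, 34, ∞, 64]
  [91, 20, 55, ∞]
D(2):
  [∞, 20, 52, 25]
  [6, ∞, 6, 29]
  [90, 34, ∞, 64]
  [91, 20, 55, ∞]
D(3):
  [∞, 34, 52, 52]
  [6, ∞, 6, 29]
  [90, 34, ∞, 64]
  [91, 34, 55, ∞]
D(4):
  [∞, 34, 52, 52]
  [29, ∞, 29, 29]
  [90, 34, ∞, 64]
  [91, 34, 55, ∞]
Answer: W*[3][4] = 64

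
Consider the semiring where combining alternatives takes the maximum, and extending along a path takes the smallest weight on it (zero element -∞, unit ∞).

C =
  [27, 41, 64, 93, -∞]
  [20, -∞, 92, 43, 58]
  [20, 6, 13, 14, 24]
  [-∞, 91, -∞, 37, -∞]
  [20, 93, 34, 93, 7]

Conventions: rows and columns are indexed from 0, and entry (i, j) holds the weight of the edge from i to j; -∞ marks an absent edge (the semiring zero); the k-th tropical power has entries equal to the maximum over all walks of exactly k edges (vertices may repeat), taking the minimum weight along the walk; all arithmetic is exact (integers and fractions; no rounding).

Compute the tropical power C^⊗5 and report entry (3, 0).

C^⊗2:
  [27, 91, 41, 41, 41]
  [20, 58, 34, 58, 24]
  [20, 24, 24, 24, 13]
  [20, 37, 91, 43, 58]
  [20, 91, 92, 43, 58]
C^⊗3:
  [27, 41, 91, 43, 58]
  [20, 58, 58, 43, 58]
  [20, 24, 24, 24, 24]
  [20, 58, 37, 58, 37]
  [20, 58, 91, 58, 58]
C^⊗4:
  [27, 58, 41, 58, 41]
  [20, 58, 58, 58, 58]
  [20, 24, 24, 24, 24]
  [20, 58, 58, 43, 58]
  [20, 58, 58, 58, 58]
C^⊗5:
  [27, 58, 58, 43, 58]
  [20, 58, 58, 58, 58]
  [20, 24, 24, 24, 24]
  [20, 58, 58, 58, 58]
  [20, 58, 58, 58, 58]
Key observation: the optimum is the walk 3->1->0->0->0->0, with weight 91 min 20 min 27 min 27 min 27 = 20.
Optimal value attained by: walk 3->1->0->0->0->0.
Answer: (C^⊗5)[3][0] = 20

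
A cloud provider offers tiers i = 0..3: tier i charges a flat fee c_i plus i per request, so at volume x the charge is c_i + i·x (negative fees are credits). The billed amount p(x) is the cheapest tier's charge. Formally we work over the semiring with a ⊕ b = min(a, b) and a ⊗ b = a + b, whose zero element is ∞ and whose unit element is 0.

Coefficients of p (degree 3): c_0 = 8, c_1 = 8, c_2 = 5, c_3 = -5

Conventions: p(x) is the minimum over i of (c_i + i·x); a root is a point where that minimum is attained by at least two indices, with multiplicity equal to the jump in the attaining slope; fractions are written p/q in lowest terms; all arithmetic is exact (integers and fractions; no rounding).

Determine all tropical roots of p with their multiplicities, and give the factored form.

hull edge (i=0, c=8) to (i=3, c=-5): slope -13/3, span 3
Factored form: p(x) = -5 ⊗ (x ⊕ 13/3) ⊗ (x ⊕ 13/3) ⊗ (x ⊕ 13/3)
Answer: roots = 13/3 (mult 3)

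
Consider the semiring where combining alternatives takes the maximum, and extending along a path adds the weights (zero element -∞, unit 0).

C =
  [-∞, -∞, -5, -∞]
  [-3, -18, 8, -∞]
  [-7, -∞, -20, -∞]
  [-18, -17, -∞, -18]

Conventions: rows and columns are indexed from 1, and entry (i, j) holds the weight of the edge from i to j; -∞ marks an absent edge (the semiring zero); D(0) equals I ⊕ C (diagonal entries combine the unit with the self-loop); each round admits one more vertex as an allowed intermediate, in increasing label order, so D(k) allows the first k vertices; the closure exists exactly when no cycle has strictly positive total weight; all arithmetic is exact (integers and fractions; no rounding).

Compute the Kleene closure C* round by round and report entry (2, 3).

D(0):
  [0, -∞, -5, -∞]
  [-3, 0, 8, -∞]
  [-7, -∞, 0, -∞]
  [-18, -17, -∞, 0]
D(1):
  [0, -∞, -5, -∞]
  [-3, 0, 8, -∞]
  [-7, -∞, 0, -∞]
  [-18, -17, -23, 0]
D(2):
  [0, -∞, -5, -∞]
  [-3, 0, 8, -∞]
  [-7, -∞, 0, -∞]
  [-18, -17, -9, 0]
D(3):
  [0, -∞, -5, -∞]
  [1, 0, 8, -∞]
  [-7, -∞, 0, -∞]
  [-16, -17, -9, 0]
D(4):
  [0, -∞, -5, -∞]
  [1, 0, 8, -∞]
  [-7, -∞, 0, -∞]
  [-16, -17, -9, 0]
Answer: C*[2][3] = 8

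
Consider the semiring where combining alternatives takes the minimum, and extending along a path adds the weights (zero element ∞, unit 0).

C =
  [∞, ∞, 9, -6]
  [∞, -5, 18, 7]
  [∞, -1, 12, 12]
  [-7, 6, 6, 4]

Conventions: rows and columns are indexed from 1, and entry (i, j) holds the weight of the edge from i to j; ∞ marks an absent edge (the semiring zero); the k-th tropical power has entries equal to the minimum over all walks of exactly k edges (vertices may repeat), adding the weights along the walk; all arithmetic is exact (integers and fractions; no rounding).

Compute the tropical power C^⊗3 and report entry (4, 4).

C^⊗2:
  [-13, 0, 0, -2]
  [0, -10, 13, 2]
  [5, -6, 17, 6]
  [-3, 1, 2, -13]
C^⊗3:
  [-9, -5, -4, -19]
  [-5, -15, 8, -6]
  [-1, -11, 12, -1]
  [-20, -7, -7, -9]
Key observation: the optimum is the walk 4->1->4->4, with weight (-7) + (-6) + 4 = -9.
Optimal value attained by: walk 4->1->4->4.
Answer: (C^⊗3)[4][4] = -9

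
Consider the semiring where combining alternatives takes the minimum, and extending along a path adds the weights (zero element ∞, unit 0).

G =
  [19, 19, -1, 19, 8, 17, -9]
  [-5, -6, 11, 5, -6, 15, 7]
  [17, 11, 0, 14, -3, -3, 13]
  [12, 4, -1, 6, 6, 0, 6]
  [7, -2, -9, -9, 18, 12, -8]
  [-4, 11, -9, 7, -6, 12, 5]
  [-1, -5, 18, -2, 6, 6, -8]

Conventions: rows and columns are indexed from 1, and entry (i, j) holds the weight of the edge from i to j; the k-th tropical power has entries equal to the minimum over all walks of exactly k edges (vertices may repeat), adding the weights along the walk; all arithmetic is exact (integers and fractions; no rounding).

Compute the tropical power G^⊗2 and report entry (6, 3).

G^⊗2:
  [-10, -14, -1, -11, -4, -4, -17]
  [-11, -12, -15, -15, -12, 5, -14]
  [-7, -5, -12, -12, -9, -3, -11]
  [-4, -2, -9, -3, -6, -4, -2]
  [-9, -13, -10, -10, -12, -12, -16]
  [1, -8, -15, -15, -12, -12, -14]
  [-10, -13, -3, -10, -11, -2, -16]
Key observation: the optimum is the walk 6->5->3, with weight (-6) + (-9) = -15.
Optimal value attained by: walk 6->5->3.
Answer: (G^⊗2)[6][3] = -15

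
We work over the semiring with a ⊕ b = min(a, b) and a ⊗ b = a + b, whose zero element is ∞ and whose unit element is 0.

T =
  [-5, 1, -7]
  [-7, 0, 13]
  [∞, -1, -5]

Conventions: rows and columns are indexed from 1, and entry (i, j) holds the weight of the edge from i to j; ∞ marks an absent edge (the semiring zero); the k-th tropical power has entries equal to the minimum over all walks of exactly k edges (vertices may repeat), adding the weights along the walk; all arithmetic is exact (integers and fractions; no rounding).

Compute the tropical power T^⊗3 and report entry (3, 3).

T^⊗2:
  [-10, -8, -12]
  [-12, -6, -14]
  [-8, -6, -10]
T^⊗3:
  [-15, -13, -17]
  [-17, -15, -19]
  [-13, -11, -15]
Key observation: the optimum is the walk 3->2->1->3, with weight (-1) + (-7) + (-7) = -15.
Optimal value attained by: walk 3->2->1->3.
Answer: (T^⊗3)[3][3] = -15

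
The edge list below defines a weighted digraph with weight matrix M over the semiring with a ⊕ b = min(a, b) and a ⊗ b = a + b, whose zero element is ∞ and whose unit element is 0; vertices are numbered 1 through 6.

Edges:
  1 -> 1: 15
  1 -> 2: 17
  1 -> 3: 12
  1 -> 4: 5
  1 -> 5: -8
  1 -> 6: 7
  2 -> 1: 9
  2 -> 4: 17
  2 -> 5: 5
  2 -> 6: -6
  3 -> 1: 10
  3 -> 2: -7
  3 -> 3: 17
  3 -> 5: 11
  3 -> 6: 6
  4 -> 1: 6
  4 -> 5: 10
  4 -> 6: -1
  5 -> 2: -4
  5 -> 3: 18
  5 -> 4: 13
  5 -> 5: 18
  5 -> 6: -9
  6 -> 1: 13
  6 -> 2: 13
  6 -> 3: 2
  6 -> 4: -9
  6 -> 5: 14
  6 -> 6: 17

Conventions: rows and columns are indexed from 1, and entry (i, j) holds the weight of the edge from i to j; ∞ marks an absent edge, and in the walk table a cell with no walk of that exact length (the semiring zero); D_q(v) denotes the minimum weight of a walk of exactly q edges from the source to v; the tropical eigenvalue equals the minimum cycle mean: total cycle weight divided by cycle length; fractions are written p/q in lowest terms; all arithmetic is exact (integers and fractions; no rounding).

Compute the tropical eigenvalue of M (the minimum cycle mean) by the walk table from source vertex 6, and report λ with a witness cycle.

q=0: [∞, ∞, ∞, ∞, ∞, 0]
q=1: [13, 13, 2, -9, 14, 17]
q=2: [-3, -5, 19, 8, 1, -10]
q=3: [3, -3, -8, -19, -11, -11]
q=4: [-13, -15, -9, -20, -9, -20]
q=5: [-14, -16, -18, -29, -21, -21]
q=6: [-23, -25, -19, -30, -22, -30]
Optimal cycle mean attained by: cycle 1->5->6->4->1, total (-8) + (-9) + (-9) + 6, length 4.
Answer: λ = -5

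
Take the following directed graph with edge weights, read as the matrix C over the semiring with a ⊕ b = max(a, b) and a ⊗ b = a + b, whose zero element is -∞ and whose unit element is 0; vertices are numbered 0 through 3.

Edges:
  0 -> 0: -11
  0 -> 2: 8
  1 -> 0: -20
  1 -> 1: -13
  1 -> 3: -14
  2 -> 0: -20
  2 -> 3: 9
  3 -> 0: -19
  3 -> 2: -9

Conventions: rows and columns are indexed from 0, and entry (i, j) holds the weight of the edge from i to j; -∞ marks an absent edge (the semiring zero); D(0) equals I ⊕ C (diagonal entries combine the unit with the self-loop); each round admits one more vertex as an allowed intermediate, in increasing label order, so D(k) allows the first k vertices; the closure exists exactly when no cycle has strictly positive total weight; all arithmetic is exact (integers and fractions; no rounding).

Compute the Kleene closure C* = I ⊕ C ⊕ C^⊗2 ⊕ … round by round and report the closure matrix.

D(0):
  [0, -∞, 8, -∞]
  [-20, 0, -∞, -14]
  [-20, -∞, 0, 9]
  [-19, -∞, -9, 0]
D(1):
  [0, -∞, 8, -∞]
  [-20, 0, -12, -14]
  [-20, -∞, 0, 9]
  [-19, -∞, -9, 0]
D(2):
  [0, -∞, 8, -∞]
  [-20, 0, -12, -14]
  [-20, -∞, 0, 9]
  [-19, -∞, -9, 0]
D(3):
  [0, -∞, 8, 17]
  [-20, 0, -12, -3]
  [-20, -∞, 0, 9]
  [-19, -∞, -9, 0]
D(4):
  [0, -∞, 8, 17]
  [-20, 0, -12, -3]
  [-10, -∞, 0, 9]
  [-19, -∞, -9, 0]
Answer: C* = [[0, -∞, 8, 17], [-20, 0, -12, -3], [-10, -∞, 0, 9], [-19, -∞, -9, 0]]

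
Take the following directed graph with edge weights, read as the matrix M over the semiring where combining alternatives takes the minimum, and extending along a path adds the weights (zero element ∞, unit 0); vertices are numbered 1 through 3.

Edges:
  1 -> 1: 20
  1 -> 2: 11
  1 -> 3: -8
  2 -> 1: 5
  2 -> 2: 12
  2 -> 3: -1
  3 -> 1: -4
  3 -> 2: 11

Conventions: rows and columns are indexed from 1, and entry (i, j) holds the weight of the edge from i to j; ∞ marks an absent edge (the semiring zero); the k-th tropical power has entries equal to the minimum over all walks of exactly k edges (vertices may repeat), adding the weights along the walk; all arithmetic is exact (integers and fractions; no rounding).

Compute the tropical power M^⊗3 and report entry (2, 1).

M^⊗2:
  [-12, 3, 10]
  [-5, 10, -3]
  [16, 7, -12]
M^⊗3:
  [6, -1, -20]
  [-7, 6, -13]
  [-16, -1, 6]
Key observation: the optimum is the walk 2->1->3->1, with weight 5 + (-8) + (-4) = -7.
Optimal value attained by: walk 2->1->3->1.
Answer: (M^⊗3)[2][1] = -7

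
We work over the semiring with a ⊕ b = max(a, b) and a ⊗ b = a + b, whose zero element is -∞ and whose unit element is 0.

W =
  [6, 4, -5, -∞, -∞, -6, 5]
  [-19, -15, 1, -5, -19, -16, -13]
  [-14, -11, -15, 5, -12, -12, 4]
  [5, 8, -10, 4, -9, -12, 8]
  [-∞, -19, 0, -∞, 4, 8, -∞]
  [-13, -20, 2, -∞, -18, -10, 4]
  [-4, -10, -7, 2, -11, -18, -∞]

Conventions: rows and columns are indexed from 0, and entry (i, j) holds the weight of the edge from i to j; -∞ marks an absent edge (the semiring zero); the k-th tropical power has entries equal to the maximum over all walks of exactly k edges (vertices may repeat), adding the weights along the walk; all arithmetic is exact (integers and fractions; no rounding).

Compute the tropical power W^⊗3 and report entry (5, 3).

W^⊗2:
  [12, 10, 5, 7, -6, 0, 11]
  [0, 3, -14, 6, -11, -11, 5]
  [10, 13, -3, 9, -4, -4, 13]
  [11, 12, 9, 10, -3, -1, 12]
  [-5, -11, 10, 5, 8, 12, 12]
  [0, -6, -3, 7, -7, -10, 6]
  [7, 10, -8, 6, -7, -3, 10]
W^⊗3:
  [18, 16, 11, 13, 0, 6, 17]
  [11, 14, 4, 10, -3, -3, 14]
  [16, 17, 14, 15, 2, 4, 17]
  [17, 18, 13, 14, 1, 5, 18]
  [10, 13, 14, 15, 12, 16, 16]
  [12, 15, -1, 11, -2, 1, 15]
  [13, 14, 11, 12, -1, 1, 14]
Key observation: the optimum is the walk 5->2->3->3, with weight 2 + 5 + 4 = 11.
Optimal value attained by: walk 5->2->3->3.
Answer: (W^⊗3)[5][3] = 11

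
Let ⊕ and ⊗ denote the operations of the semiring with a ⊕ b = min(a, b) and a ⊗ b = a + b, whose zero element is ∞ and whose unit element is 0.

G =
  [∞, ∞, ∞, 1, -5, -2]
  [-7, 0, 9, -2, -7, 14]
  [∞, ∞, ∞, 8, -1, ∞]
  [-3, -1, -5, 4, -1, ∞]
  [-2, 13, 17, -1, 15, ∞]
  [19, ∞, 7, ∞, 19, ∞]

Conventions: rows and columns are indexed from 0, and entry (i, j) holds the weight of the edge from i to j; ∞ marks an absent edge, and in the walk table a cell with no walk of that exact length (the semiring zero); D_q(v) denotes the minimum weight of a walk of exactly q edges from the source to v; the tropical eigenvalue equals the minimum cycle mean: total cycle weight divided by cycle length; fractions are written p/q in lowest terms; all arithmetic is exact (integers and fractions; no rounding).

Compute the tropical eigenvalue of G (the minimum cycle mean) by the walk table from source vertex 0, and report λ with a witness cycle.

q=0: [0, ∞, ∞, ∞, ∞, ∞]
q=1: [∞, ∞, ∞, 1, -5, -2]
q=2: [-7, 0, -4, -6, 0, ∞]
q=3: [-9, -7, -11, -6, -12, -9]
q=4: [-14, -7, -11, -13, -14, -11]
q=5: [-16, -14, -18, -15, -19, -16]
q=6: [-21, -16, -20, -20, -21, -18]
Optimal cycle mean attained by: cycle 0->4->0, total (-5) + (-2), length 2.
Answer: λ = -7/2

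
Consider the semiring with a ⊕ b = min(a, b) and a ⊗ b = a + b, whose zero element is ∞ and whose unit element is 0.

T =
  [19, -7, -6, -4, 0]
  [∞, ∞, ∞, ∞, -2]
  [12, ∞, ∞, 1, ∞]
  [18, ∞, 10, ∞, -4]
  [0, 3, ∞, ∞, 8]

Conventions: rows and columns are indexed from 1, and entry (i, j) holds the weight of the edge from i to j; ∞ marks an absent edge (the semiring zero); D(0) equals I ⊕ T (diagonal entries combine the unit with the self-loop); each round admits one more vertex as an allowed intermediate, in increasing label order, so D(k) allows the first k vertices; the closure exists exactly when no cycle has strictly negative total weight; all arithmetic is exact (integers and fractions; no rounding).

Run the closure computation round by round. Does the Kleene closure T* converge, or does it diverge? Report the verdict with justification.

D(0):
  [0, -7, -6, -4, 0]
  [∞, 0, ∞, ∞, -2]
  [12, ∞, 0, 1, ∞]
  [18, ∞, 10, 0, -4]
  [0, 3, ∞, ∞, 0]
D(1):
  [0, -7, -6, -4, 0]
  [∞, 0, ∞, ∞, -2]
  [12, 5, 0, 1, 12]
  [18, 11, 10, 0, -4]
  [0, -7, -6, -4, 0]
Detection: at round 2, diagonal entry (5, 5) turns strictly negative.
Key observation: the cycle 5->1->2->5 has total weight 0 + (-7) + (-2), which is strictly negative.
Answer: DIVERGES — negative cycle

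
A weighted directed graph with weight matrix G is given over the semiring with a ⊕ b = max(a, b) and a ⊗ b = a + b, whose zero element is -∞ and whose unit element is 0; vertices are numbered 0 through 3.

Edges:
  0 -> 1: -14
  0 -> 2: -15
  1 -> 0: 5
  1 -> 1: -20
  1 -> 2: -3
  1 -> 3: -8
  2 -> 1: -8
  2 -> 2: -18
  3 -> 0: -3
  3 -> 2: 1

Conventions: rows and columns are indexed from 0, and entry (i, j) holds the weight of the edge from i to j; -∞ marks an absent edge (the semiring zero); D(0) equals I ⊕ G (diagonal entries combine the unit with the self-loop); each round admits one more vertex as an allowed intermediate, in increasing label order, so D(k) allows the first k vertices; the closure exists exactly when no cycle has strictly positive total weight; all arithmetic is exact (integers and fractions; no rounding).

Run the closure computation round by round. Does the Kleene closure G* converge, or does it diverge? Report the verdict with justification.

D(0):
  [0, -14, -15, -∞]
  [5, 0, -3, -8]
  [-∞, -8, 0, -∞]
  [-3, -∞, 1, 0]
D(1):
  [0, -14, -15, -∞]
  [5, 0, -3, -8]
  [-∞, -8, 0, -∞]
  [-3, -17, 1, 0]
D(2):
  [0, -14, -15, -22]
  [5, 0, -3, -8]
  [-3, -8, 0, -16]
  [-3, -17, 1, 0]
D(3):
  [0, -14, -15, -22]
  [5, 0, -3, -8]
  [-3, -8, 0, -16]
  [-2, -7, 1, 0]
D(4):
  [0, -14, -15, -22]
  [5, 0, -3, -8]
  [-3, -8, 0, -16]
  [-2, -7, 1, 0]
Key observation: every diagonal entry stays at the unit through all rounds, so no improving cycle exists.
Answer: CONVERGES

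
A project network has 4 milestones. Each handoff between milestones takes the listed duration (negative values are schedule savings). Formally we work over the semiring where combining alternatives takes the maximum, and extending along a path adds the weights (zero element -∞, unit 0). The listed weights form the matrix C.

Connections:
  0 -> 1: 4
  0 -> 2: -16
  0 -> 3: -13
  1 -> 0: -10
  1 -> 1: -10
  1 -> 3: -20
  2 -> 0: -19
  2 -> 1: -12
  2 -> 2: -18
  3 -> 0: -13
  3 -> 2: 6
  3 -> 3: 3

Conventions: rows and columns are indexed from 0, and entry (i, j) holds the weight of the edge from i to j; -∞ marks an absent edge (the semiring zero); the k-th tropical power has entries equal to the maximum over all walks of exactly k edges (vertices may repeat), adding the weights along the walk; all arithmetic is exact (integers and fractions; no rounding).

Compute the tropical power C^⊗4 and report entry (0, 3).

C^⊗2:
  [-6, -6, -7, -10]
  [-20, -6, -14, -17]
  [-22, -15, -35, -32]
  [-10, -6, 9, 6]
C^⊗3:
  [-16, -2, -4, -7]
  [-16, -16, -11, -14]
  [-25, -18, -26, -29]
  [-7, -3, 12, 9]
C^⊗4:
  [-12, -12, -1, -4]
  [-26, -12, -8, -11]
  [-28, -21, -23, -26]
  [-4, 0, 15, 12]
Key observation: the optimum is the walk 0->3->3->3->3, with weight (-13) + 3 + 3 + 3 = -4.
Optimal value attained by: walk 0->3->3->3->3.
Answer: (C^⊗4)[0][3] = -4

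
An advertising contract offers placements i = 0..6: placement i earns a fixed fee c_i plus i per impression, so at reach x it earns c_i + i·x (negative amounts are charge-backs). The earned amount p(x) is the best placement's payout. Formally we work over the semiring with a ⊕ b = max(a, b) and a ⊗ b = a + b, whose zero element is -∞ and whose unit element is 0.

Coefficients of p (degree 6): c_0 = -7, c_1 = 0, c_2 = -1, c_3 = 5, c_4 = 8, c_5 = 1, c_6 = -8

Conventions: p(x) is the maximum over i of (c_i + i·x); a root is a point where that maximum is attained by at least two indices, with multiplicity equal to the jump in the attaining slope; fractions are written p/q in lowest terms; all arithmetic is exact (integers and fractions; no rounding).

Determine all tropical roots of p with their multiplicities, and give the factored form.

hull edge (i=0, c=-7) to (i=1, c=0): slope 7, span 1
hull edge (i=1, c=0) to (i=4, c=8): slope 8/3, span 3
hull edge (i=4, c=8) to (i=5, c=1): slope -7, span 1
hull edge (i=5, c=1) to (i=6, c=-8): slope -9, span 1
Factored form: p(x) = -8 ⊗ (x ⊕ (-7)) ⊗ (x ⊕ (-8/3)) ⊗ (x ⊕ (-8/3)) ⊗ (x ⊕ (-8/3)) ⊗ (x ⊕ 7) ⊗ (x ⊕ 9)
Answer: roots = -7 (mult 1), -8/3 (mult 3), 7 (mult 1), 9 (mult 1)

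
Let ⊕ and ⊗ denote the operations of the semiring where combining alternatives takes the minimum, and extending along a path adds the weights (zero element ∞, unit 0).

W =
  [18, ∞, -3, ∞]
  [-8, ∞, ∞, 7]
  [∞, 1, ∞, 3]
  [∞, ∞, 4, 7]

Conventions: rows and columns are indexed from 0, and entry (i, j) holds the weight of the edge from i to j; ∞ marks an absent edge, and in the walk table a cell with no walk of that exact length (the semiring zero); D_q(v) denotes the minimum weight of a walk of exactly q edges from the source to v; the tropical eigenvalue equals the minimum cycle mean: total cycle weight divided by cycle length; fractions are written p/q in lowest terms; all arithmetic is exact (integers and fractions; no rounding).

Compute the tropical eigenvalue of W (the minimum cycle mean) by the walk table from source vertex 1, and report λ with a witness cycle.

q=0: [∞, 0, ∞, ∞]
q=1: [-8, ∞, ∞, 7]
q=2: [10, ∞, -11, 14]
q=3: [28, -10, 7, -8]
q=4: [-18, 8, -4, -3]
Optimal cycle mean attained by: cycle 0->2->1->0, total (-3) + 1 + (-8), length 3.
Answer: λ = -10/3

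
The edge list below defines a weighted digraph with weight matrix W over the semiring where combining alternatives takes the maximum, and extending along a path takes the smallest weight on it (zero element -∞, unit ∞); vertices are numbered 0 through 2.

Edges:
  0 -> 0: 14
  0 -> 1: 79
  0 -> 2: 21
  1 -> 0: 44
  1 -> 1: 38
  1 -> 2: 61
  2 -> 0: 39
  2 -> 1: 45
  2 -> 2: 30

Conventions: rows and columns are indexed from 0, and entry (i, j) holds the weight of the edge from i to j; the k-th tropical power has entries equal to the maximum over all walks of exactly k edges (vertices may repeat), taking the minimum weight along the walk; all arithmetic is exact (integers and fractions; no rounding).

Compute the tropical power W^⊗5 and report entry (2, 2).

W^⊗2:
  [44, 38, 61]
  [39, 45, 38]
  [44, 39, 45]
W^⊗3:
  [39, 45, 38]
  [44, 39, 45]
  [39, 45, 39]
W^⊗4:
  [44, 39, 45]
  [39, 45, 39]
  [44, 39, 45]
W^⊗5:
  [39, 45, 39]
  [44, 39, 45]
  [39, 45, 39]
Key observation: the optimum is the walk 2->0->1->2->1->2, with weight 39 min 79 min 61 min 45 min 61 = 39.
Optimal value attained by: walk 2->0->1->2->1->2.
Answer: (W^⊗5)[2][2] = 39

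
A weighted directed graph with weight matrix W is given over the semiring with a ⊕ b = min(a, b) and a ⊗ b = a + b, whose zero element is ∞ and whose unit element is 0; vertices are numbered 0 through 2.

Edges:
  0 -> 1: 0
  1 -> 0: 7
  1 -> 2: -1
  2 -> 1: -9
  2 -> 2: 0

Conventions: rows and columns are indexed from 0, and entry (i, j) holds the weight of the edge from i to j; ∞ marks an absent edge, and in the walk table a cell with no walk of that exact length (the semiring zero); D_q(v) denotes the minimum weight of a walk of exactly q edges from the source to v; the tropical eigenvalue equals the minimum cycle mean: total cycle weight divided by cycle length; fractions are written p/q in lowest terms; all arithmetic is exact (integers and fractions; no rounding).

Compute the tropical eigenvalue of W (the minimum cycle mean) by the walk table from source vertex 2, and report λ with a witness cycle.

q=0: [∞, ∞, 0]
q=1: [∞, -9, 0]
q=2: [-2, -9, -10]
q=3: [-2, -19, -10]
Optimal cycle mean attained by: cycle 1->2->1, total (-1) + (-9), length 2.
Answer: λ = -5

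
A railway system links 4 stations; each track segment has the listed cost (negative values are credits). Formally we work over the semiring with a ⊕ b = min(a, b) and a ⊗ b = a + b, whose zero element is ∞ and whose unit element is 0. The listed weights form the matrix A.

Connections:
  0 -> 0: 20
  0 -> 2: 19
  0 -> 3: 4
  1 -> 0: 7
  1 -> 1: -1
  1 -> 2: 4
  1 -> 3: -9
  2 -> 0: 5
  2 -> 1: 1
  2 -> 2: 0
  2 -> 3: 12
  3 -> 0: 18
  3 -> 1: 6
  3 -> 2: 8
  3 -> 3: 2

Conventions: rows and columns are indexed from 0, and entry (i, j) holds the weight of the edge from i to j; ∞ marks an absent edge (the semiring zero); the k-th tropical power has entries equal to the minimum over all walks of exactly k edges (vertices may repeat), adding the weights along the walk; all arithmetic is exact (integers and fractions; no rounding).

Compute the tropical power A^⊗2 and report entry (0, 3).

A^⊗2:
  [22, 10, 12, 6]
  [6, -3, -1, -10]
  [5, 0, 0, -8]
  [13, 5, 8, -3]
Key observation: the optimum is the walk 0->3->3, with weight 4 + 2 = 6.
Optimal value attained by: walk 0->3->3.
Answer: (A^⊗2)[0][3] = 6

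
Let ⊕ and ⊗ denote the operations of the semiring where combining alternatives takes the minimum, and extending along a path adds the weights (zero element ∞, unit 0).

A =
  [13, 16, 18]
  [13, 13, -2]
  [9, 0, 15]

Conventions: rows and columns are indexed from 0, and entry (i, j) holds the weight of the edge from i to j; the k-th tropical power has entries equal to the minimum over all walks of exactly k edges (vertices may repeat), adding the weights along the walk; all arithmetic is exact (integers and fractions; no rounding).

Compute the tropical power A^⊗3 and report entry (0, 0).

A^⊗2:
  [26, 18, 14]
  [7, -2, 11]
  [13, 13, -2]
A^⊗3:
  [23, 14, 16]
  [11, 11, -4]
  [7, -2, 11]
Key observation: the optimum is the walk 0->1->2->0, with weight 16 + (-2) + 9 = 23.
Optimal value attained by: walk 0->1->2->0.
Answer: (A^⊗3)[0][0] = 23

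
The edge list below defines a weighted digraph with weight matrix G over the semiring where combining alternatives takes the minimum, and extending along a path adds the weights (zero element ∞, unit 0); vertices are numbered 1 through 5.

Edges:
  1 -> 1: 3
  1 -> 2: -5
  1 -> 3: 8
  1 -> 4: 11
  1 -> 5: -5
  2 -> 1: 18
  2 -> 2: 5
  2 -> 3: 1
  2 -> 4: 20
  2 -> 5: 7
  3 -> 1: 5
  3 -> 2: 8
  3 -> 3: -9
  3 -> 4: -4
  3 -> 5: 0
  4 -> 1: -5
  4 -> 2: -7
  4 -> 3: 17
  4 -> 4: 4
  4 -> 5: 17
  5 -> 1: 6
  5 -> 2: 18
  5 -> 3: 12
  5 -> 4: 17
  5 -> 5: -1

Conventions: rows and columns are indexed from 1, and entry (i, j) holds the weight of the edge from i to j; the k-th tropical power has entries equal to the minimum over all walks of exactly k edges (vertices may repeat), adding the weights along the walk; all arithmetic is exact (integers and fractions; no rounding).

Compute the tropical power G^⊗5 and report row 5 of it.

G^⊗2:
  [1, -2, -4, 4, -6]
  [6, 9, -8, -3, 1]
  [-9, -11, -18, -13, -9]
  [-2, -10, -6, 6, -10]
  [5, 1, 3, 8, -2]
G^⊗3:
  [-1, -4, -13, -8, -7]
  [-8, -10, -17, -12, -8]
  [-18, -20, -27, -22, -18]
  [-4, -7, -15, -10, -11]
  [3, 0, -6, -1, -3]
G^⊗4:
  [-13, -15, -22, -17, -13]
  [-17, -19, -26, -21, -17]
  [-27, -29, -36, -31, -27]
  [-15, -17, -24, -19, -15]
  [-6, -8, -15, -10, -6]
G^⊗5:
  [-22, -24, -31, -26, -22]
  [-26, -28, -35, -30, -26]
  [-36, -38, -45, -40, -36]
  [-24, -26, -33, -28, -24]
  [-15, -17, -24, -19, -15]
Answer: row 5 of G^⊗5 = [-15, -17, -24, -19, -15]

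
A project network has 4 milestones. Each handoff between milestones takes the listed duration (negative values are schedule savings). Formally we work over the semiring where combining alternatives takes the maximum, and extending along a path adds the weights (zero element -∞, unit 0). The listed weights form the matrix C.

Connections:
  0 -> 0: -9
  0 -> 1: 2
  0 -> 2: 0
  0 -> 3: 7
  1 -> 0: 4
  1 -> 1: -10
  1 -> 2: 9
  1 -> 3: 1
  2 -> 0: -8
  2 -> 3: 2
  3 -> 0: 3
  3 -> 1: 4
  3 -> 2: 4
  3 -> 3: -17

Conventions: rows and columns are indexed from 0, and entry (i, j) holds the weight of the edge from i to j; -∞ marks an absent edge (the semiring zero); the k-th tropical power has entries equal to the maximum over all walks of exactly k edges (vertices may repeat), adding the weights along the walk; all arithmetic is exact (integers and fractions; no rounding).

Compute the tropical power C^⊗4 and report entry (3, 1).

C^⊗2:
  [10, 11, 11, 3]
  [4, 6, 5, 11]
  [5, 6, 6, -1]
  [8, 5, 13, 10]
C^⊗3:
  [15, 12, 20, 17]
  [14, 15, 15, 11]
  [10, 7, 15, 12]
  [13, 14, 14, 15]
C^⊗4:
  [20, 21, 21, 22]
  [19, 16, 24, 21]
  [15, 16, 16, 17]
  [18, 19, 23, 20]
Key observation: the optimum is the walk 3->1->0->3->1, with weight 4 + 4 + 7 + 4 = 19.
Optimal value attained by: walk 3->1->0->3->1.
Answer: (C^⊗4)[3][1] = 19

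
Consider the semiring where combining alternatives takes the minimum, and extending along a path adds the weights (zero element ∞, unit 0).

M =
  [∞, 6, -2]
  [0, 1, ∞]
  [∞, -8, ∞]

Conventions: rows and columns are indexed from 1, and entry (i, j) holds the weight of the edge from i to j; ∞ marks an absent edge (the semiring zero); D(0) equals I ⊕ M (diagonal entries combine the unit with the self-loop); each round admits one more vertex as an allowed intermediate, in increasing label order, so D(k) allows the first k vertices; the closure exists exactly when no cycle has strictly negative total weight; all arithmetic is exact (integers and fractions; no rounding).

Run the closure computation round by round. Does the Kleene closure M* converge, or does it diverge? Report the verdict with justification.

D(0):
  [0, 6, -2]
  [0, 0, ∞]
  [∞, -8, 0]
D(1):
  [0, 6, -2]
  [0, 0, -2]
  [∞, -8, 0]
Detection: at round 2, diagonal entry (3, 3) turns strictly negative.
Key observation: the cycle 3->2->1->3 has total weight (-8) + 0 + (-2), which is strictly negative.
Answer: DIVERGES — negative cycle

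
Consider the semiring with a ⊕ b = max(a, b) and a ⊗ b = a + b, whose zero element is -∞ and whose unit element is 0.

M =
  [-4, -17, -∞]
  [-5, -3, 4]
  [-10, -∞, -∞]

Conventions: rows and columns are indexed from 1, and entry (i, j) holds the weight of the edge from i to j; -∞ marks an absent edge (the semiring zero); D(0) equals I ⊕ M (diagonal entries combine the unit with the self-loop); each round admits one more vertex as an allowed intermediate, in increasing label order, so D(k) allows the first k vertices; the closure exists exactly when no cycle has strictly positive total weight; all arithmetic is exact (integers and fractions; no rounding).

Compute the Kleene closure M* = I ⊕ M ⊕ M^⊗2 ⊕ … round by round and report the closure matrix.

D(0):
  [0, -17, -∞]
  [-5, 0, 4]
  [-10, -∞, 0]
D(1):
  [0, -17, -∞]
  [-5, 0, 4]
  [-10, -27, 0]
D(2):
  [0, -17, -13]
  [-5, 0, 4]
  [-10, -27, 0]
D(3):
  [0, -17, -13]
  [-5, 0, 4]
  [-10, -27, 0]
Answer: M* = [[0, -17, -13], [-5, 0, 4], [-10, -27, 0]]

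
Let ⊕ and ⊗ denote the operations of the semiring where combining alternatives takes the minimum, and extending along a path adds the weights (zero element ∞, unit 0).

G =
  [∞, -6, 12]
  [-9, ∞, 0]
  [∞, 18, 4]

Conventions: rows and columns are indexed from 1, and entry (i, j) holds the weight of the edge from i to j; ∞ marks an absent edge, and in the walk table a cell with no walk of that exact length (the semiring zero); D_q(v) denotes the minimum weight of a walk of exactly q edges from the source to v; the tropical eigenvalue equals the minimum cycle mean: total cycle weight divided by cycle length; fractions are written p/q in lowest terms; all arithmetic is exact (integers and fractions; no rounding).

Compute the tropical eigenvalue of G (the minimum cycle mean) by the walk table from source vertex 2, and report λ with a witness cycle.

q=0: [∞, 0, ∞]
q=1: [-9, ∞, 0]
q=2: [∞, -15, 3]
q=3: [-24, 21, -15]
Optimal cycle mean attained by: cycle 1->2->1, total (-6) + (-9), length 2.
Answer: λ = -15/2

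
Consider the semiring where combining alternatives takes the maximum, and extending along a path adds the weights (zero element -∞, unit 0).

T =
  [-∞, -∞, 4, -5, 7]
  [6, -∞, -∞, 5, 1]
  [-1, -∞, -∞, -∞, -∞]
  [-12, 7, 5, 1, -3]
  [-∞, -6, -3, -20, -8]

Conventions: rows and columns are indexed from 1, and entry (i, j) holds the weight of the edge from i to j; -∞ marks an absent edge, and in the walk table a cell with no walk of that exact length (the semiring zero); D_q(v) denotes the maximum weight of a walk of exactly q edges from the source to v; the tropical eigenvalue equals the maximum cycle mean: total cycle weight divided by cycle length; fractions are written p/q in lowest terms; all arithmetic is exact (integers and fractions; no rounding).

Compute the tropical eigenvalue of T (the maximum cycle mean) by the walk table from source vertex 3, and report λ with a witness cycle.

q=0: [-∞, -∞, 0, -∞, -∞]
q=1: [-1, -∞, -∞, -∞, -∞]
q=2: [-∞, -∞, 3, -6, 6]
q=3: [2, 1, 3, -5, -2]
q=4: [7, 2, 6, 6, 9]
q=5: [8, 13, 11, 7, 14]
Optimal cycle mean attained by: cycle 2->4->2, total 5 + 7, length 2.
Answer: λ = 6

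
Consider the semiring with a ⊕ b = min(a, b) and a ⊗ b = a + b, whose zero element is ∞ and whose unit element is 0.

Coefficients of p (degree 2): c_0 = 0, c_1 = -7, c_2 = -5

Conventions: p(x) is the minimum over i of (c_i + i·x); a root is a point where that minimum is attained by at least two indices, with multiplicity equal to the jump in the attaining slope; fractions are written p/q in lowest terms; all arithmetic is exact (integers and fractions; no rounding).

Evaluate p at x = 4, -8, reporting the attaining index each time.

p(4) = min(0+0·4=0, -7+1·4=-3, -5+2·4=3) = -3 (attained by i=1)
p(-8) = min(0+0·(-8)=0, -7+1·(-8)=-15, -5+2·(-8)=-21) = -21 (attained by i=2)
Answer: p(4) = -3; p(-8) = -21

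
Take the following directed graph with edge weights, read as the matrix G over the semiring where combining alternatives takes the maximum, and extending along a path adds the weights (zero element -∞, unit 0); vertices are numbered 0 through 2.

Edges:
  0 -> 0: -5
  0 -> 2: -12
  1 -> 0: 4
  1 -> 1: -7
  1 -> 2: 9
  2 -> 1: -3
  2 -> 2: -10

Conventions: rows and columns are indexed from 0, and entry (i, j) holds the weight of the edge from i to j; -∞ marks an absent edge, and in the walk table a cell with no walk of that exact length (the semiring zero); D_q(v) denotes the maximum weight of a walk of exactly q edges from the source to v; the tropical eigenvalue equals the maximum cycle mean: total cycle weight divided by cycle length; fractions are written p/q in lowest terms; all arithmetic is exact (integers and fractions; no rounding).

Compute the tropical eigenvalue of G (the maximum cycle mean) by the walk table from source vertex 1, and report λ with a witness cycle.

q=0: [-∞, 0, -∞]
q=1: [4, -7, 9]
q=2: [-1, 6, 2]
q=3: [10, -1, 15]
Optimal cycle mean attained by: cycle 1->2->1, total 9 + (-3), length 2.
Answer: λ = 3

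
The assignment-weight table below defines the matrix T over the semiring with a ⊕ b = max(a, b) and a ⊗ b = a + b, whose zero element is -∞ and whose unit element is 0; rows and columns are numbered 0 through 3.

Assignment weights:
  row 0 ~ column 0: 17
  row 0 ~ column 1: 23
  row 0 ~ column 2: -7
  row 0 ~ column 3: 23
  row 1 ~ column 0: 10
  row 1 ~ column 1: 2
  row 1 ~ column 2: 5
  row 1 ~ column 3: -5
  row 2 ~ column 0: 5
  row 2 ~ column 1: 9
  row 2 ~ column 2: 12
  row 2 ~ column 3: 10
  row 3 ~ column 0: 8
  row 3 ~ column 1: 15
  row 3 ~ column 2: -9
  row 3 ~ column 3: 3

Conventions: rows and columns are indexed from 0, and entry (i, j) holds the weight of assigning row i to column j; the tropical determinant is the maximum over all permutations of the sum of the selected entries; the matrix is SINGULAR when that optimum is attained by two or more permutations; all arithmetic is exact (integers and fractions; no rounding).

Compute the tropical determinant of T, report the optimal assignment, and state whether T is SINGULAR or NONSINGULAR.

σ = (0, 1, 2, 3): 17 + 2 + 12 + 3 = 34
σ = (0, 1, 3, 2): 17 + 2 + 10 + (-9) = 20
σ = (0, 2, 1, 3): 17 + 5 + 9 + 3 = 34
σ = (0, 2, 3, 1): 17 + 5 + 10 + 15 = 47
σ = (0, 3, 1, 2): 17 + (-5) + 9 + (-9) = 12
σ = (0, 3, 2, 1): 17 + (-5) + 12 + 15 = 39
σ = (1, 0, 2, 3): 23 + 10 + 12 + 3 = 48
σ = (1, 0, 3, 2): 23 + 10 + 10 + (-9) = 34
σ = (1, 2, 0, 3): 23 + 5 + 5 + 3 = 36
σ = (1, 2, 3, 0): 23 + 5 + 10 + 8 = 46
σ = (1, 3, 0, 2): 23 + (-5) + 5 + (-9) = 14
σ = (1, 3, 2, 0): 23 + (-5) + 12 + 8 = 38
σ = (2, 0, 1, 3): (-7) + 10 + 9 + 3 = 15
σ = (2, 0, 3, 1): (-7) + 10 + 10 + 15 = 28
σ = (2, 1, 0, 3): (-7) + 2 + 5 + 3 = 3
σ = (2, 1, 3, 0): (-7) + 2 + 10 + 8 = 13
σ = (2, 3, 0, 1): (-7) + (-5) + 5 + 15 = 8
σ = (2, 3, 1, 0): (-7) + (-5) + 9 + 8 = 5
σ = (3, 0, 1, 2): 23 + 10 + 9 + (-9) = 33
σ = (3, 0, 2, 1): 23 + 10 + 12 + 15 = 60
σ = (3, 1, 0, 2): 23 + 2 + 5 + (-9) = 21
σ = (3, 1, 2, 0): 23 + 2 + 12 + 8 = 45
σ = (3, 2, 0, 1): 23 + 5 + 5 + 15 = 48
σ = (3, 2, 1, 0): 23 + 5 + 9 + 8 = 45
Optimal value attained by: σ = (3, 0, 2, 1).
Answer: det⊕(T) = 60; verdict: NONSINGULAR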